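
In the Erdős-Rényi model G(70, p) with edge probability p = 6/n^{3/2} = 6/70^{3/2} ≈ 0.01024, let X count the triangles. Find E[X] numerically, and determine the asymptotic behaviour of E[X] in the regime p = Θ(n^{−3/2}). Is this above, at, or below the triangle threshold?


Number of potential triangles: C(70, 3) = 54740.
Each occurs with probability p³ ≈ (0.01024)³ ≈ 1.075258e-06.
By linearity: E[X] = C(70, 3)·p³ ≈ 54740 · 1.075258e-06 ≈ 0.0589.
Since α = 3/2 > 1, p = c/n^{3/2} = o(1/n) is below the triangle threshold p ~ 1/n. Asymptotically E[X] ~ (c³/6)·n^{3(1−α)} = (6³/6)·n^{-1.5} → 0, so by Markov's inequality G has no triangles w.h.p.

E[X] ≈ 0.0589; in regime p = Θ(1/n^{3/2}) E[X] tends to 0 (below the triangle threshold p ~ 1/n).


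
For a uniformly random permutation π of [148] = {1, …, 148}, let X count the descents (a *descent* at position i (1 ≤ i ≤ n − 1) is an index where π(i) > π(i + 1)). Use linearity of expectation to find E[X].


Write X = Σ X_I over i = 1, …, 147, with X_I the indicator of one descent.
There are 147 indicators.
For each fixed i, the pair (π(i), π(i+1)) is a uniformly random ordered pair of distinct values from {1, …, 148}; by symmetry P[π(i) > π(i+1)] = 1/2.
By linearity: E[X] = 147 · (1/2) = (148 − 1) · (1/2) = 147/2 ≈ 73.500.

E[X] = 147/2 = 73.500.


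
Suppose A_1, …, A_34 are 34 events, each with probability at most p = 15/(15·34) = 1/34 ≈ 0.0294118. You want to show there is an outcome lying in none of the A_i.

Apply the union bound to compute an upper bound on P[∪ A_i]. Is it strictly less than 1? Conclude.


Union bound: P[∪_{i=1}^{34} A_i] ≤ Σ_i P[A_i] ≤ 34·p = 34·(1/34) = 1.
Numerically: 1 ≈ 1.0000000.
Is 1 < 1? NO.
Since the bound 1 is ≥ 1, the union bound is uninformative here; it does NOT by itself certify existence.

34·p = 1 ≈ 1.0000000; existence NOT certified by the union bound.


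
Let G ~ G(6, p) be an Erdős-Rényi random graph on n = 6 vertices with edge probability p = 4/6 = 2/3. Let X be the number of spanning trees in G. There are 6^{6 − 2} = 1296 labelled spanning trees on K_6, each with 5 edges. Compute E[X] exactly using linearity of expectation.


K_6 has 6^{6 − 2} = 1296 labelled spanning trees.
For each such spanning tree H, let X_H = 1 if all 5 edges of H are present in G. Then P[X_H = 1] = p^{5} = (2/3)^{5} = 32/243.
By linearity: E[X] = Σ_H E[X_H] = 1296 · p^{5} = 1296 · 32/243 = 512/3.
Numerically: E[X] ≈ 170.67.

E[X] = 1296 · (2/3)^{5} = 512/3 ≈ 170.67.


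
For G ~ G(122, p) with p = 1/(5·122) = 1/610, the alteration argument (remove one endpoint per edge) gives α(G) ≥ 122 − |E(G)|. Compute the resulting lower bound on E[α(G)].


E[|E(G)|] = C(122, 2)·p = 7381 · (1/610) = 121/10.
E[α(G)] ≥ n − E[|E(G)|] = 122 − 121/10 = 1099/10.
Numerically: ≈ 109.9000.
(This is only a lower bound; the true E[α(G)] may be larger.)

E[α(G)] ≥ 1099/10 ≈ 109.9000.


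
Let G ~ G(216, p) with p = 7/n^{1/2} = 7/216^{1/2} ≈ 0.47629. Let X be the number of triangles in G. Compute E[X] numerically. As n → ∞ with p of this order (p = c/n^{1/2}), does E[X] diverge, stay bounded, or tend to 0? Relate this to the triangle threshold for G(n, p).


Number of potential triangles: C(216, 3) = 1656360.
Each occurs with probability p³ ≈ (0.47629)³ ≈ 1.0804719e-01.
By linearity: E[X] = C(216, 3)·p³ ≈ 1656360 · 1.0804719e-01 ≈ 178965.05052.
Since α = 1/2 < 1, p = c/n^{1/2} ≫ 1/n is above the triangle threshold p ~ 1/n. Asymptotically E[X] ~ (c³/6)·n^{3(1−α)} = (7³/6)·n^{1.5} → ∞; triangles are abundant w.h.p.

E[X] ≈ 178965.05052; in regime p = Θ(1/n^{1/2}) E[X] diverges (above the triangle threshold p ~ 1/n).


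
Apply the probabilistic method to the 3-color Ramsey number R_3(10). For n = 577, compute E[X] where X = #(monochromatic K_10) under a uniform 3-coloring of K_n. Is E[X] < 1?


E[X] = C(577, 10) · 3^{1 − 45} = 1042166760920175198880 · 3^{−44} = 1042166760920175198880/984770902183611232881.
As a reduced fraction: E[X] = 1042166760920175198880/984770902183611232881 ≈ 1.0582835.
Is E[X] < 1? NO.
Since E[X] ≥ 1, the first-moment bound is inconclusive at n = 577; it does NOT by itself certify R_3(10) > 577.

E[X] = 1042166760920175198880/984770902183611232881 ≈ 1.0582835; E[X] ≥ 1; first-moment method inconclusive here.


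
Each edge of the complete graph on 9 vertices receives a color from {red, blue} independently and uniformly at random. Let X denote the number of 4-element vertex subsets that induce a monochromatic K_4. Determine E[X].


Let X = Σ_S X_S over the C(9, 4) = 126 subsets S of size 4, where X_S = 1 if the K_4 on S is monochromatic.
For a fixed S, the K_4 on S has C(4, 2) = 6 edges. P[all 6 edges red] = (1/2)^6, and likewise for blue, so P[monochromatic] = 2·(1/2)^6 = 2^{1 − 6} = 1/32.
By linearity: E[X] = C(9, 4) · 2^{1 − 6} = 126 · 1/32 = 63/16.
Numerically: E[X] ≈ 3.937500.

E[X] = C(9,4)·2^(1−C(4,2)) = 63/16 ≈ 3.937500.


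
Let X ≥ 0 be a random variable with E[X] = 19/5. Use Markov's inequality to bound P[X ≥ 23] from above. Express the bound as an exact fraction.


μ = E[X] = 19/5, a = 23.
Markov: P[X ≥ 23] ≤ μ/a = (19/5)/23 = 19/115.
Numerically: ≈ 0.165.
(Since a = 23 > μ = 3.800, the bound 19/115 is < 1 and informative.)

P[X ≥ 23] ≤ 19/115 ≈ 0.165.


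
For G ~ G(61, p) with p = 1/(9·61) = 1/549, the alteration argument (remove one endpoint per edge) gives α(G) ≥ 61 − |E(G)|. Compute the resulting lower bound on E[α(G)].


E[|E(G)|] = C(61, 2)·p = 1830 · (1/549) = 10/3.
E[α(G)] ≥ n − E[|E(G)|] = 61 − 10/3 = 173/3.
Numerically: ≈ 57.66667.
(This is only a lower bound; the true E[α(G)] may be larger.)

E[α(G)] ≥ 173/3 ≈ 57.66667.


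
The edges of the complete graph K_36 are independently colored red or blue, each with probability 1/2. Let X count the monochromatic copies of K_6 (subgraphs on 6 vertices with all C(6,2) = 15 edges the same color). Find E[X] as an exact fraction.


Let X = Σ_S X_S over the C(36, 6) = 1947792 subsets S of size 6, where X_S = 1 if the K_6 on S is monochromatic.
For a fixed S, the K_6 on S has C(6, 2) = 15 edges. P[all 15 edges red] = (1/2)^15, and likewise for blue, so P[monochromatic] = 2·(1/2)^15 = 2^{1 − 15} = 1/16384.
Summing: E[X] = C(36, 6) · 2^{1 − 15} = 1947792 · 1/16384 = 121737/1024.
Numerically: E[X] ≈ 118.884.

E[X] = C(36,6)·2^(1−C(6,2)) = 121737/1024 ≈ 118.884.


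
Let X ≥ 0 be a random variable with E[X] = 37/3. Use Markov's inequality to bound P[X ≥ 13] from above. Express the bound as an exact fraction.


μ = E[X] = 37/3, a = 13.
Markov: P[X ≥ 13] ≤ μ/a = (37/3)/13 = 37/39.
Numerically: ≈ 0.9487.
(Since a = 13 > μ = 12.3333, the bound 37/39 is < 1 and informative.)

P[X ≥ 13] ≤ 37/39 ≈ 0.9487.


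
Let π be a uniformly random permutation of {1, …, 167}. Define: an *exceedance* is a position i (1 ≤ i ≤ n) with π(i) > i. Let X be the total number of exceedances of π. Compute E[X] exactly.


Write X = Σ_{i=1}^{167} X_i, where X_i = 1_{π(i) > i}.
For each fixed i, π(i) is uniform over {1, …, 167} (marginal of a uniform permutation), so P[π(i) > i] = (n − i)/n. Summing: Σ_{i=1}^{167} (n − i)/n = (0 + 1 + … + 166)/167 = 167(167 − 1)/(2·167) = (167 − 1)/2.
Hence E[X] = Σ_{i=1}^{167} (167 − i)/167 = 83 ≈ 83.000.

E[X] = 83 = 83.000.


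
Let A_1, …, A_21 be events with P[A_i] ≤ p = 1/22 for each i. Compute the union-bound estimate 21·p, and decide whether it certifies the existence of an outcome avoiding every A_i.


Union bound: P[∪_{i=1}^{21} A_i] ≤ Σ_i P[A_i] ≤ 21·p = 21·(1/22) = 21/22.
Numerically: 21/22 ≈ 0.955.
Is 21/22 < 1? YES.
Since P[∪ A_i] ≤ 21/22 < 1, the complement has P[∩ A_i^c] ≥ 1 − 21/22 = 1/22 > 0, so some outcome avoids every A_i.

21·p = 21/22 ≈ 0.955; existence CERTIFIED by the union bound.


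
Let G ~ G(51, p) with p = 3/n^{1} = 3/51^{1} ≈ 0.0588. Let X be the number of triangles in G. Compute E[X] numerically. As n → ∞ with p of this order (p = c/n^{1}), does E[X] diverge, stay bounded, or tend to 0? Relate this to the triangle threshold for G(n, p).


Number of potential triangles: C(51, 3) = 20825.
Each occurs with probability p³ ≈ (0.0588)³ ≈ 2.03542e-04.
By linearity: E[X] = C(51, 3)·p³ ≈ 20825 · 2.03542e-04 ≈ 4.239.
Here α = 1, so p = 3/n is exactly at the triangle threshold p ~ 1/n. Asymptotically E[X] → c³/6 = 3³/6 = 9/2 ≈ 4.500, a bounded constant. In this regime the triangle count is asymptotically Poisson(c³/6).

E[X] ≈ 4.239; in regime p = Θ(1/n^{1}) E[X] stays bounded (at the triangle threshold p ~ 1/n).


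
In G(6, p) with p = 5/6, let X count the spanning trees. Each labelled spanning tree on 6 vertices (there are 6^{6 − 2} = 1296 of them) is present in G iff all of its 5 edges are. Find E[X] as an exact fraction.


K_6 has 6^{6 − 2} = 1296 labelled spanning trees.
For each such spanning tree H, let X_H = 1 if all 5 edges of H are present in G. Then P[X_H = 1] = p^{5} = (5/6)^{5} = 3125/7776.
Summing the indicators: E[X] = Σ_H E[X_H] = 1296 · p^{5} = 1296 · 3125/7776 = 3125/6.
Numerically: E[X] ≈ 520.8.

E[X] = 1296 · (5/6)^{5} = 3125/6 ≈ 520.8.


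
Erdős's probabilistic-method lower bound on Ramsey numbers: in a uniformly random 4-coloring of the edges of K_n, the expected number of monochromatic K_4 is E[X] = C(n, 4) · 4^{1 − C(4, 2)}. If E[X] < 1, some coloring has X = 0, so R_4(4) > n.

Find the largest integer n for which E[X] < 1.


We need C(n, 4) · 4^{1 − 6} < 1, i.e. C(n, 4) < 4^{6 − 1} = 1024.
Check values of n near the boundary:
  n = 8: C(8, 4) = 70; 70 < 1024? YES
  n = 9: C(9, 4) = 126; 126 < 1024? YES
  n = 10: C(10, 4) = 210; 210 < 1024? YES
  n = 11: C(11, 4) = 330; 330 < 1024? YES
  n = 12: C(12, 4) = 495; 495 < 1024? YES
  n = 13: C(13, 4) = 715; 715 < 1024? YES
  n = 14: C(14, 4) = 1001; 1001 < 1024? YES
  n = 15: C(15, 4) = 1365; 1365 < 1024? NO
  n = 16: C(16, 4) = 1820; 1820 < 1024? NO
The largest n with C(n, 4) < 1024 is n = 14 (where E[X] = 1001/1024 ≈ 0.978). Hence R_4(4) > 14, i.e. R_4(4) ≥ 15.

Largest n = 14; hence R_4(4) > 14.


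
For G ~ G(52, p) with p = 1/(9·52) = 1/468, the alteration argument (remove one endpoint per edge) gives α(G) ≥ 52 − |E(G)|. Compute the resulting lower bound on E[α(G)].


E[|E(G)|] = C(52, 2)·p = 1326 · (1/468) = 17/6.
E[α(G)] ≥ n − E[|E(G)|] = 52 − 17/6 = 295/6.
Numerically: ≈ 49.167.
(This is only a lower bound; the true E[α(G)] may be larger.)

E[α(G)] ≥ 295/6 ≈ 49.167.


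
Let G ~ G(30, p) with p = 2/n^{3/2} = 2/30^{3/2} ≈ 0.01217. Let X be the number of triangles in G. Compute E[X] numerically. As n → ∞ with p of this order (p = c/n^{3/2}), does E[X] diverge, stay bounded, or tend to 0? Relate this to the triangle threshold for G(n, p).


Number of potential triangles: C(30, 3) = 4060.
Each occurs with probability p³ ≈ (0.01217)³ ≈ 1.803202e-06.
By linearity: E[X] = C(30, 3)·p³ ≈ 4060 · 1.803202e-06 ≈ 0.0073.
Since α = 3/2 > 1, p = c/n^{3/2} = o(1/n) is below the triangle threshold p ~ 1/n. Asymptotically E[X] ~ (c³/6)·n^{3(1−α)} = (2³/6)·n^{-1.5} → 0, so by Markov's inequality G has no triangles w.h.p.

E[X] ≈ 0.0073; in regime p = Θ(1/n^{3/2}) E[X] tends to 0 (below the triangle threshold p ~ 1/n).


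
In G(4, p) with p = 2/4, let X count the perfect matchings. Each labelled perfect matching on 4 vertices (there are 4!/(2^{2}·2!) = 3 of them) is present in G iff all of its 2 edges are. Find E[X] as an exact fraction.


K_4 has 4!/(2^{2}·2!) = 3 labelled perfect matchings.
For each such perfect matching H, let X_H = 1 if all 2 edges of H are present in G. Then P[X_H = 1] = p^{2} = (1/2)^{2} = 1/4.
By linearity: E[X] = Σ_H E[X_H] = 3 · p^{2} = 3 · 1/4 = 3/4.
Numerically: E[X] ≈ 0.75.

E[X] = 3 · (1/2)^{2} = 3/4 ≈ 0.75.


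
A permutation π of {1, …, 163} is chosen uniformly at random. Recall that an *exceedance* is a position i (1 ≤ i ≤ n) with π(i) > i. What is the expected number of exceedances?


Write X = Σ_{i=1}^{163} X_i, where X_i = 1_{π(i) > i}.
For each fixed i, π(i) is uniform over {1, …, 163} (marginal of a uniform permutation), so P[π(i) > i] = (n − i)/n. Summing: Σ_{i=1}^{163} (n − i)/n = (0 + 1 + … + 162)/163 = 163(163 − 1)/(2·163) = (163 − 1)/2.
Hence E[X] = Σ_{i=1}^{163} (163 − i)/163 = 81 ≈ 81.00000.

E[X] = 81 = 81.00000.


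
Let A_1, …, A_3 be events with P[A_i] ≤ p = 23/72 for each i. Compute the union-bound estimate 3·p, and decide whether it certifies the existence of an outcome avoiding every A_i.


Union bound: P[∪_{i=1}^{3} A_i] ≤ Σ_i P[A_i] ≤ 3·p = 3·(23/72) = 23/24.
Numerically: 23/24 ≈ 0.95833.
Is 23/24 < 1? YES.
Since P[∪ A_i] ≤ 23/24 < 1, the complement has P[∩ A_i^c] ≥ 1 − 23/24 = 1/24 > 0, so some outcome avoids every A_i.

3·p = 23/24 ≈ 0.95833; existence CERTIFIED by the union bound.


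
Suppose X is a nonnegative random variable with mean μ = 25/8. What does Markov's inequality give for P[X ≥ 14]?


μ = E[X] = 25/8, a = 14.
Markov: P[X ≥ 14] ≤ μ/a = (25/8)/14 = 25/112.
Numerically: ≈ 0.2232.
(Since a = 14 > μ = 3.1250, the bound 25/112 is < 1 and informative.)

P[X ≥ 14] ≤ 25/112 ≈ 0.2232.


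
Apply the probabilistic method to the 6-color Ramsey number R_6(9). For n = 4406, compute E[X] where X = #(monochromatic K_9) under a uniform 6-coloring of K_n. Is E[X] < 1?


E[X] = C(4406, 9) · 6^{1 − 36} = 1710356485221788389505285700 · 6^{−35} = 1710356485221788389505285700/1719070799748422591028658176.
As a reduced fraction: E[X] = 142529707101815699125440475/143255899979035215919054848 ≈ 0.9949.
Is E[X] < 1? YES.
Since E[X] < 1, there exists a 6-coloring of K_{4406} with no monochromatic K_9; hence R_6(9) > 4406.

E[X] = 142529707101815699125440475/143255899979035215919054848 ≈ 0.9949; E[X] < 1, so R_6(9) > 4406.


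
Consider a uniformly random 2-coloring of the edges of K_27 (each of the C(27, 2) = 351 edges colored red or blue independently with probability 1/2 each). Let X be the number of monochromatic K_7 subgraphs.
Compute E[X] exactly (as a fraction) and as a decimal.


Let X = Σ_S X_S over the C(27, 7) = 888030 subsets S of size 7, where X_S = 1 if the K_7 on S is monochromatic.
For a fixed S, the K_7 on S has C(7, 2) = 21 edges. P[all 21 edges red] = (1/2)^21, and likewise for blue, so P[monochromatic] = 2·(1/2)^21 = 2^{1 − 21} = 1/1048576.
By linearity of expectation: E[X] = C(27, 7) · 2^{1 − 21} = 888030 · 1/1048576 = 444015/524288.
Numerically: E[X] ≈ 0.8469.

E[X] = C(27,7)·2^(1−C(7,2)) = 444015/524288 ≈ 0.8469.


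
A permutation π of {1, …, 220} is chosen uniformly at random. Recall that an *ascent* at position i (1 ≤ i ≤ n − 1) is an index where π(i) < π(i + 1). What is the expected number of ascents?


Write X = Σ X_I over i = 1, …, 219, with X_I the indicator of one ascent.
There are 219 indicators.
For each fixed i, the pair (π(i), π(i+1)) is a uniformly random ordered pair of distinct values from {1, …, 220}; by symmetry P[π(i) < π(i+1)] = 1/2.
By linearity: E[X] = 219 · (1/2) = (220 − 1) · (1/2) = 219/2 ≈ 109.500.

E[X] = 219/2 = 109.500.


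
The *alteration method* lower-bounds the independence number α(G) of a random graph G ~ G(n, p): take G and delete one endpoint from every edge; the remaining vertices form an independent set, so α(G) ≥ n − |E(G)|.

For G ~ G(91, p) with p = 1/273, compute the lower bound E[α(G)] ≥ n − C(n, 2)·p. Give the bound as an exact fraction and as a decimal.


E[|E(G)|] = C(91, 2)·p = 4095 · (1/273) = 15.
E[α(G)] ≥ n − E[|E(G)|] = 91 − 15 = 76.
Numerically: ≈ 76.00000.
(This is only a lower bound; the true E[α(G)] may be larger.)

E[α(G)] ≥ 76 ≈ 76.00000.


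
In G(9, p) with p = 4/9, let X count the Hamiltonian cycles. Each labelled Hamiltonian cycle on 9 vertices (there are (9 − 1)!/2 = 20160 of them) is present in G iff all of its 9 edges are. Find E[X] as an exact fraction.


K_9 has (9 − 1)!/2 = 20160 labelled Hamiltonian cycles.
For each such Hamiltonian cycle H, let X_H = 1 if all 9 edges of H are present in G. Then P[X_H = 1] = p^{9} = (4/9)^{9} = 262144/387420489.
Summing the indicators: E[X] = Σ_H E[X_H] = 20160 · p^{9} = 20160 · 262144/387420489 = 587202560/43046721.
Numerically: E[X] ≈ 13.64.

E[X] = 20160 · (4/9)^{9} = 587202560/43046721 ≈ 13.64.


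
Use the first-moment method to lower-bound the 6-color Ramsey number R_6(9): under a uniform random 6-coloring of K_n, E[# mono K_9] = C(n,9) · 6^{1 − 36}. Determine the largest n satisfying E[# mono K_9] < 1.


We need C(n, 9) · 6^{1 − 36} < 1, i.e. C(n, 9) < 6^{36 − 1} = 1719070799748422591028658176.
Check values of n near the boundary:
  n = 4407: C(4407, 9) = 1713856532599459170657070050; 1713856532599459170657070050 < 1719070799748422591028658176? YES
  n = 4408: C(4408, 9) = 1717362945146264156457459600; 1717362945146264156457459600 < 1719070799748422591028658176? YES
  n = 4409: C(4409, 9) = 1720875732988608787686577131; 1720875732988608787686577131 < 1719070799748422591028658176? NO
The largest n with C(n, 9) < 1719070799748422591028658176 is n = 4408 (where E[X] = 35778394690547169926197075/35813974994758803979763712 ≈ 0.999). Hence R_6(9) > 4408, i.e. R_6(9) ≥ 4409.

Largest n = 4408; hence R_6(9) > 4408.


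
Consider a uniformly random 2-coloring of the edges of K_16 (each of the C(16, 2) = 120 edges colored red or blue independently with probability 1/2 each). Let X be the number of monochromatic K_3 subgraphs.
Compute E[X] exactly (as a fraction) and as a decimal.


Let X = Σ_S X_S over the C(16, 3) = 560 subsets S of size 3, where X_S = 1 if the K_3 on S is monochromatic.
For a fixed S, the K_3 on S has C(3, 2) = 3 edges. P[all 3 edges red] = (1/2)^3, and likewise for blue, so P[monochromatic] = 2·(1/2)^3 = 2^{1 − 3} = 1/4.
Summing: E[X] = C(16, 3) · 2^{1 − 3} = 560 · 1/4 = 140.
Numerically: E[X] ≈ 140.00000.

E[X] = C(16,3)·2^(1−C(3,2)) = 140 ≈ 140.00000.


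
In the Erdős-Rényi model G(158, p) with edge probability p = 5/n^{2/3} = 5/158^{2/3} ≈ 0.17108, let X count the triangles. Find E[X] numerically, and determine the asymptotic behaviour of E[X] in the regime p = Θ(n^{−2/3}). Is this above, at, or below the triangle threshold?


Number of potential triangles: C(158, 3) = 644956.
Each occurs with probability p³ ≈ (0.17108)³ ≈ 5.00721038e-03.
By linearity: E[X] = C(158, 3)·p³ ≈ 644956 · 5.00721038e-03 ≈ 3229.430380.
Since α = 2/3 < 1, p = c/n^{2/3} ≫ 1/n is above the triangle threshold p ~ 1/n. Asymptotically E[X] ~ (c³/6)·n^{3(1−α)} = (5³/6)·n^{1} → ∞; triangles are abundant w.h.p.

E[X] ≈ 3229.430380; in regime p = Θ(1/n^{2/3}) E[X] diverges (above the triangle threshold p ~ 1/n).


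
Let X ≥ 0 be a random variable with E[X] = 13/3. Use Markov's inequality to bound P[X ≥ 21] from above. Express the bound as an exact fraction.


μ = E[X] = 13/3, a = 21.
Markov: P[X ≥ 21] ≤ μ/a = (13/3)/21 = 13/63.
Numerically: ≈ 0.2063.
(Since a = 21 > μ = 4.3333, the bound 13/63 is < 1 and informative.)

P[X ≥ 21] ≤ 13/63 ≈ 0.2063.


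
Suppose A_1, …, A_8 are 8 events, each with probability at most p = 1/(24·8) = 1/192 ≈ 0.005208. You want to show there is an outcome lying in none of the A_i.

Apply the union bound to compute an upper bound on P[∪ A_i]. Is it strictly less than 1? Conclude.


Union bound: P[∪_{i=1}^{8} A_i] ≤ Σ_i P[A_i] ≤ 8·p = 8·(1/192) = 1/24.
Numerically: 1/24 ≈ 0.041667.
Is 1/24 < 1? YES.
Since P[∪ A_i] ≤ 1/24 < 1, the complement has P[∩ A_i^c] ≥ 1 − 1/24 = 23/24 > 0, so some outcome avoids every A_i.

8·p = 1/24 ≈ 0.041667; existence CERTIFIED by the union bound.


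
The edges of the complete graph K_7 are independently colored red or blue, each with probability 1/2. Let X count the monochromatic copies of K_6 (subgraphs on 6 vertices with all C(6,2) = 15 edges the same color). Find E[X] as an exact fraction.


Let X = Σ_S X_S over the C(7, 6) = 7 subsets S of size 6, where X_S = 1 if the K_6 on S is monochromatic.
For a fixed S, the K_6 on S has C(6, 2) = 15 edges. P[all 15 edges red] = (1/2)^15, and likewise for blue, so P[monochromatic] = 2·(1/2)^15 = 2^{1 − 15} = 1/16384.
Summing: E[X] = C(7, 6) · 2^{1 − 15} = 7 · 1/16384 = 7/16384.
Numerically: E[X] ≈ 0.00043.

E[X] = C(7,6)·2^(1−C(6,2)) = 7/16384 ≈ 0.00043.


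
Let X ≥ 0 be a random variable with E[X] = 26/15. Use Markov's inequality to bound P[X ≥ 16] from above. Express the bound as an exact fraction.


μ = E[X] = 26/15, a = 16.
Markov: P[X ≥ 16] ≤ μ/a = (26/15)/16 = 13/120.
Numerically: ≈ 0.108333.
(Since a = 16 > μ = 1.733333, the bound 13/120 is < 1 and informative.)

P[X ≥ 16] ≤ 13/120 ≈ 0.108333.


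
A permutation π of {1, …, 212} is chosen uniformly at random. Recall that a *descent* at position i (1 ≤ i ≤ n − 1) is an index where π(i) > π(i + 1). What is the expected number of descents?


Write X = Σ X_I over i = 1, …, 211, with X_I the indicator of one descent.
There are 211 indicators.
For each fixed i, the pair (π(i), π(i+1)) is a uniformly random ordered pair of distinct values from {1, …, 212}; by symmetry P[π(i) > π(i+1)] = 1/2.
By linearity: E[X] = 211 · (1/2) = (212 − 1) · (1/2) = 211/2 ≈ 105.5000.

E[X] = 211/2 = 105.5000.


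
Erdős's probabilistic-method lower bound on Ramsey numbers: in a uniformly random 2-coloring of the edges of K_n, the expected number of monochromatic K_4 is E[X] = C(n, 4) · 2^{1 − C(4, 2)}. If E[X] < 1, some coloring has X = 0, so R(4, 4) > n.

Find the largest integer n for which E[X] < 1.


We need C(n, 4) · 2^{1 − 6} < 1, i.e. C(n, 4) < 2^{6 − 1} = 32.
Check values of n near the boundary:
  n = 4: C(4, 4) = 1; 1 < 32? YES
  n = 5: C(5, 4) = 5; 5 < 32? YES
  n = 6: C(6, 4) = 15; 15 < 32? YES
  n = 7: C(7, 4) = 35; 35 < 32? NO
  n = 8: C(8, 4) = 70; 70 < 32? NO
The largest n with C(n, 4) < 32 is n = 6 (where E[X] = 15/32 ≈ 0.469). Hence R(4, 4) > 6, i.e. R(4, 4) ≥ 7.

Largest n = 6; hence R(4, 4) > 6.


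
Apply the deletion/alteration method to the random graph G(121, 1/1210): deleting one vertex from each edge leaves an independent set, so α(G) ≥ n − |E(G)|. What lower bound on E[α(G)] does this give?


E[|E(G)|] = C(121, 2)·p = 7260 · (1/1210) = 6.
E[α(G)] ≥ n − E[|E(G)|] = 121 − 6 = 115.
Numerically: ≈ 115.000000.
(This is only a lower bound; the true E[α(G)] may be larger.)

E[α(G)] ≥ 115 ≈ 115.000000.


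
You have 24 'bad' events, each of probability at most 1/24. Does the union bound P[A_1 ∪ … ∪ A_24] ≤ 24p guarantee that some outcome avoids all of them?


Union bound: P[∪_{i=1}^{24} A_i] ≤ Σ_i P[A_i] ≤ 24·p = 24·(1/24) = 1.
Numerically: 1 ≈ 1.00000.
Is 1 < 1? NO.
Since the bound 1 is ≥ 1, the union bound is uninformative here; it does NOT by itself certify existence.

24·p = 1 ≈ 1.00000; existence NOT certified by the union bound.


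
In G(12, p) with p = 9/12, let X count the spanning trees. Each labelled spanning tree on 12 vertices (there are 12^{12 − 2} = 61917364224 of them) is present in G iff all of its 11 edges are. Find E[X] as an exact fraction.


K_12 has 12^{12 − 2} = 61917364224 labelled spanning trees.
For each such spanning tree H, let X_H = 1 if all 11 edges of H are present in G. Then P[X_H = 1] = p^{11} = (3/4)^{11} = 177147/4194304.
By linearity of expectation: E[X] = Σ_H E[X_H] = 61917364224 · p^{11} = 61917364224 · 177147/4194304 = 10460353203/4.
Numerically: E[X] ≈ 2.61509e+09.

E[X] = 61917364224 · (3/4)^{11} = 10460353203/4 ≈ 2.61509e+09.


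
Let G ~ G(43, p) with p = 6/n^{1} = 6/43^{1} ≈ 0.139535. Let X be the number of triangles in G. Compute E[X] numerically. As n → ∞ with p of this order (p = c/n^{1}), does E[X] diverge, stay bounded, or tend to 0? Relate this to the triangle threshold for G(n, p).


Number of potential triangles: C(43, 3) = 12341.
Each occurs with probability p³ ≈ (0.139535)³ ≈ 2.71674192e-03.
By linearity: E[X] = C(43, 3)·p³ ≈ 12341 · 2.71674192e-03 ≈ 33.527312.
Here α = 1, so p = 6/n is exactly at the triangle threshold p ~ 1/n. Asymptotically E[X] → c³/6 = 6³/6 = 36 ≈ 36.000000, a bounded constant. In this regime the triangle count is asymptotically Poisson(c³/6).

E[X] ≈ 33.527312; in regime p = Θ(1/n^{1}) E[X] stays bounded (at the triangle threshold p ~ 1/n).


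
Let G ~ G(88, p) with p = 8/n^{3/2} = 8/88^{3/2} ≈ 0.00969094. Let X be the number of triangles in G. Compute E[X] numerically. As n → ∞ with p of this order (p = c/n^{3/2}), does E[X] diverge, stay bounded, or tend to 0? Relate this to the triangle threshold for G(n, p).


Number of potential triangles: C(88, 3) = 109736.
Each occurs with probability p³ ≈ (0.00969094)³ ≈ 9.10118487e-07.
By linearity: E[X] = C(88, 3)·p³ ≈ 109736 · 9.10118487e-07 ≈ 0.099873.
Since α = 3/2 > 1, p = c/n^{3/2} = o(1/n) is below the triangle threshold p ~ 1/n. Asymptotically E[X] ~ (c³/6)·n^{3(1−α)} = (8³/6)·n^{-1.5} → 0, so by Markov's inequality G has no triangles w.h.p.

E[X] ≈ 0.099873; in regime p = Θ(1/n^{3/2}) E[X] tends to 0 (below the triangle threshold p ~ 1/n).


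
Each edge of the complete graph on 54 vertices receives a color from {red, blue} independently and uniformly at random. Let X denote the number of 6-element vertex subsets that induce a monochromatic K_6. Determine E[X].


Let X = Σ_S X_S over the C(54, 6) = 25827165 subsets S of size 6, where X_S = 1 if the K_6 on S is monochromatic.
For a fixed S, the K_6 on S has C(6, 2) = 15 edges. P[all 15 edges red] = (1/2)^15, and likewise for blue, so P[monochromatic] = 2·(1/2)^15 = 2^{1 − 15} = 1/16384.
Summing: E[X] = C(54, 6) · 2^{1 − 15} = 25827165 · 1/16384 = 25827165/16384.
Numerically: E[X] ≈ 1576.36505.

E[X] = C(54,6)·2^(1−C(6,2)) = 25827165/16384 ≈ 1576.36505.


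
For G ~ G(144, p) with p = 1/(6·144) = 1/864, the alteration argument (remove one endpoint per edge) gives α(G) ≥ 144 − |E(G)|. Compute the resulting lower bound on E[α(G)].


E[|E(G)|] = C(144, 2)·p = 10296 · (1/864) = 143/12.
E[α(G)] ≥ n − E[|E(G)|] = 144 − 143/12 = 1585/12.
Numerically: ≈ 132.08333.
(This is only a lower bound; the true E[α(G)] may be larger.)

E[α(G)] ≥ 1585/12 ≈ 132.08333.


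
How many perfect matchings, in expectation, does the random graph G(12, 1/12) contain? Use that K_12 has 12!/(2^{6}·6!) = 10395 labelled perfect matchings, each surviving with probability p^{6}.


K_12 has 12!/(2^{6}·6!) = 10395 labelled perfect matchings.
For each such perfect matching H, let X_H = 1 if all 6 edges of H are present in G. Then P[X_H = 1] = p^{6} = (1/12)^{6} = 1/2985984.
By linearity of expectation: E[X] = Σ_H E[X_H] = 10395 · p^{6} = 10395 · 1/2985984 = 385/110592.
Numerically: E[X] ≈ 0.003481.

E[X] = 10395 · (1/12)^{6} = 385/110592 ≈ 0.003481.


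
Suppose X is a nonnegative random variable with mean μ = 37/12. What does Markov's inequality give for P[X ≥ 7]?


μ = E[X] = 37/12, a = 7.
Markov: P[X ≥ 7] ≤ μ/a = (37/12)/7 = 37/84.
Numerically: ≈ 0.440.
(Since a = 7 > μ = 3.083, the bound 37/84 is < 1 and informative.)

P[X ≥ 7] ≤ 37/84 ≈ 0.440.


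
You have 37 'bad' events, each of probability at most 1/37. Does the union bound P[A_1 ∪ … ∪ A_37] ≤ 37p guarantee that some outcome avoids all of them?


Union bound: P[∪_{i=1}^{37} A_i] ≤ Σ_i P[A_i] ≤ 37·p = 37·(1/37) = 1.
Numerically: 1 ≈ 1.000.
Is 1 < 1? NO.
Since the bound 1 is ≥ 1, the union bound is uninformative here; it does NOT by itself certify existence.

37·p = 1 ≈ 1.000; existence NOT certified by the union bound.


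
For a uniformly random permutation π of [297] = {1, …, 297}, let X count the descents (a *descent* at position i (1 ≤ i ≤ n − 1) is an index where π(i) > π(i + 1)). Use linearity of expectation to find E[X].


Write X = Σ X_I over i = 1, …, 296, with X_I the indicator of one descent.
There are 296 indicators.
For each fixed i, the pair (π(i), π(i+1)) is a uniformly random ordered pair of distinct values from {1, …, 297}; by symmetry P[π(i) > π(i+1)] = 1/2.
By linearity: E[X] = 296 · (1/2) = (297 − 1) · (1/2) = 148 ≈ 148.00000.

E[X] = 148 = 148.00000.


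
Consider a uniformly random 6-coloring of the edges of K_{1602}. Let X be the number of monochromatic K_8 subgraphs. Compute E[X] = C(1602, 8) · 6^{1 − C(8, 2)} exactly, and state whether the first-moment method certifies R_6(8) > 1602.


E[X] = C(1602, 8) · 6^{1 − 28} = 1057248389245018627800 · 6^{−27} = 1057248389245018627800/1023490369077469249536.
As a reduced fraction: E[X] = 14684005406180814275/14215144014964850688 ≈ 1.03298.
Is E[X] < 1? NO.
Since E[X] ≥ 1, the first-moment bound is inconclusive at n = 1602; it does NOT by itself certify R_6(8) > 1602.

E[X] = 14684005406180814275/14215144014964850688 ≈ 1.03298; E[X] ≥ 1; first-moment method inconclusive here.


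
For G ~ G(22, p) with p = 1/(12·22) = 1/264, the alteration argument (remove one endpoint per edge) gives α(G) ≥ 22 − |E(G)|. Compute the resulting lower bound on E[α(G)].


E[|E(G)|] = C(22, 2)·p = 231 · (1/264) = 7/8.
E[α(G)] ≥ n − E[|E(G)|] = 22 − 7/8 = 169/8.
Numerically: ≈ 21.125000.
(This is only a lower bound; the true E[α(G)] may be larger.)

E[α(G)] ≥ 169/8 ≈ 21.125000.


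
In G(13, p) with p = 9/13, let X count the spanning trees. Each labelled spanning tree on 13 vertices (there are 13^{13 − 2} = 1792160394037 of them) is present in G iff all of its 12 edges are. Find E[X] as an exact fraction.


K_13 has 13^{13 − 2} = 1792160394037 labelled spanning trees.
For each such spanning tree H, let X_H = 1 if all 12 edges of H are present in G. Then P[X_H = 1] = p^{12} = (9/13)^{12} = 282429536481/23298085122481.
By linearity of expectation: E[X] = Σ_H E[X_H] = 1792160394037 · p^{12} = 1792160394037 · 282429536481/23298085122481 = 282429536481/13.
Numerically: E[X] ≈ 2.17253e+10.

E[X] = 1792160394037 · (9/13)^{12} = 282429536481/13 ≈ 2.17253e+10.


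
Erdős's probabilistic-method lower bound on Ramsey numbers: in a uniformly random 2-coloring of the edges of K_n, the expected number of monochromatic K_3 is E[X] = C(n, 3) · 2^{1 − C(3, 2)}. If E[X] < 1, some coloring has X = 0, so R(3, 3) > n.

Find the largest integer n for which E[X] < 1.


We need C(n, 3) · 2^{1 − 3} < 1, i.e. C(n, 3) < 2^{3 − 1} = 4.
Check values of n near the boundary:
  n = 3: C(3, 3) = 1; 1 < 4? YES
  n = 4: C(4, 3) = 4; 4 < 4? NO
  n = 5: C(5, 3) = 10; 10 < 4? NO
  n = 6: C(6, 3) = 20; 20 < 4? NO
The largest n with C(n, 3) < 4 is n = 3 (where E[X] = 1/4 ≈ 0.25000). Hence R(3, 3) > 3, i.e. R(3, 3) ≥ 4.

Largest n = 3; hence R(3, 3) > 3.


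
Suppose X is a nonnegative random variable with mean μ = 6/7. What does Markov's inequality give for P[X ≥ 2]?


μ = E[X] = 6/7, a = 2.
Markov: P[X ≥ 2] ≤ μ/a = (6/7)/2 = 3/7.
Numerically: ≈ 0.429.
(Since a = 2 > μ = 0.857, the bound 3/7 is < 1 and informative.)

P[X ≥ 2] ≤ 3/7 ≈ 0.429.


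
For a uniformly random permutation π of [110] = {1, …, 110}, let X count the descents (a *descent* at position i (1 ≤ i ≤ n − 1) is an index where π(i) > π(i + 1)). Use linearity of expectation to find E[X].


Write X = Σ X_I over i = 1, …, 109, with X_I the indicator of one descent.
There are 109 indicators.
For each fixed i, the pair (π(i), π(i+1)) is a uniformly random ordered pair of distinct values from {1, …, 110}; by symmetry P[π(i) > π(i+1)] = 1/2.
By linearity: E[X] = 109 · (1/2) = (110 − 1) · (1/2) = 109/2 ≈ 54.50000.

E[X] = 109/2 = 54.50000.


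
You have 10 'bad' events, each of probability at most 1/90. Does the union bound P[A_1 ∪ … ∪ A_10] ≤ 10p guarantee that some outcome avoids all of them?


Union bound: P[∪_{i=1}^{10} A_i] ≤ Σ_i P[A_i] ≤ 10·p = 10·(1/90) = 1/9.
Numerically: 1/9 ≈ 0.111111.
Is 1/9 < 1? YES.
Since P[∪ A_i] ≤ 1/9 < 1, the complement has P[∩ A_i^c] ≥ 1 − 1/9 = 8/9 > 0, so some outcome avoids every A_i.

10·p = 1/9 ≈ 0.111111; existence CERTIFIED by the union bound.


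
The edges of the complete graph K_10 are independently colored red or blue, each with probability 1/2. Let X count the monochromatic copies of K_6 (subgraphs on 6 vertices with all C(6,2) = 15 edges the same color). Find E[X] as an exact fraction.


Let X = Σ_S X_S over the C(10, 6) = 210 subsets S of size 6, where X_S = 1 if the K_6 on S is monochromatic.
For a fixed S, the K_6 on S has C(6, 2) = 15 edges. P[all 15 edges red] = (1/2)^15, and likewise for blue, so P[monochromatic] = 2·(1/2)^15 = 2^{1 − 15} = 1/16384.
Summing: E[X] = C(10, 6) · 2^{1 − 15} = 210 · 1/16384 = 105/8192.
Numerically: E[X] ≈ 0.0128.

E[X] = C(10,6)·2^(1−C(6,2)) = 105/8192 ≈ 0.0128.


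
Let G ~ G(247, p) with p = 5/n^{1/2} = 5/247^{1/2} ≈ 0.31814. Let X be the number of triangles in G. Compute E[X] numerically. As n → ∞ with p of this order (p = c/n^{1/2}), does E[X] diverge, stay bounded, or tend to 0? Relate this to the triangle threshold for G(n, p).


Number of potential triangles: C(247, 3) = 2481115.
Each occurs with probability p³ ≈ (0.31814)³ ≈ 3.2200646e-02.
By linearity: E[X] = C(247, 3)·p³ ≈ 2481115 · 3.2200646e-02 ≈ 79893.50555.
Since α = 1/2 < 1, p = c/n^{1/2} ≫ 1/n is above the triangle threshold p ~ 1/n. Asymptotically E[X] ~ (c³/6)·n^{3(1−α)} = (5³/6)·n^{1.5} → ∞; triangles are abundant w.h.p.

E[X] ≈ 79893.50555; in regime p = Θ(1/n^{1/2}) E[X] diverges (above the triangle threshold p ~ 1/n).


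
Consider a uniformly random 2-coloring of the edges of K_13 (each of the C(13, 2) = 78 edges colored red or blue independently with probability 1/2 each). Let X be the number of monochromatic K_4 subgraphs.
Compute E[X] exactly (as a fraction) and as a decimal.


Let X = Σ_S X_S over the C(13, 4) = 715 subsets S of size 4, where X_S = 1 if the K_4 on S is monochromatic.
For a fixed S, the K_4 on S has C(4, 2) = 6 edges. P[all 6 edges red] = (1/2)^6, and likewise for blue, so P[monochromatic] = 2·(1/2)^6 = 2^{1 − 6} = 1/32.
Summing: E[X] = C(13, 4) · 2^{1 − 6} = 715 · 1/32 = 715/32.
Numerically: E[X] ≈ 22.344.

E[X] = C(13,4)·2^(1−C(4,2)) = 715/32 ≈ 22.344.


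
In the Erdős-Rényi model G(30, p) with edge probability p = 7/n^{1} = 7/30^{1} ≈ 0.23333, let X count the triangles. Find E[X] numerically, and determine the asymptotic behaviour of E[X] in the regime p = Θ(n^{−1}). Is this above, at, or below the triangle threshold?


Number of potential triangles: C(30, 3) = 4060.
Each occurs with probability p³ ≈ (0.23333)³ ≈ 1.2703704e-02.
By linearity: E[X] = C(30, 3)·p³ ≈ 4060 · 1.2703704e-02 ≈ 51.57704.
Here α = 1, so p = 7/n is exactly at the triangle threshold p ~ 1/n. Asymptotically E[X] → c³/6 = 7³/6 = 343/6 ≈ 57.16667, a bounded constant. In this regime the triangle count is asymptotically Poisson(c³/6).

E[X] ≈ 51.57704; in regime p = Θ(1/n^{1}) E[X] stays bounded (at the triangle threshold p ~ 1/n).


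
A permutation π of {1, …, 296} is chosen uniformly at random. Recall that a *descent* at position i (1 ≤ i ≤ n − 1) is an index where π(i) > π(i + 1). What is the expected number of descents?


Write X = Σ X_I over i = 1, …, 295, with X_I the indicator of one descent.
There are 295 indicators.
For each fixed i, the pair (π(i), π(i+1)) is a uniformly random ordered pair of distinct values from {1, …, 296}; by symmetry P[π(i) > π(i+1)] = 1/2.
By linearity: E[X] = 295 · (1/2) = (296 − 1) · (1/2) = 295/2 ≈ 147.500.

E[X] = 295/2 = 147.500.


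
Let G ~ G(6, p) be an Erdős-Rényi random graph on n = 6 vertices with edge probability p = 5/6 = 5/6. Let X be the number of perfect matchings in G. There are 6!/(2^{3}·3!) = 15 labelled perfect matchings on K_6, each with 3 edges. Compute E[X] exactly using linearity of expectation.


K_6 has 6!/(2^{3}·3!) = 15 labelled perfect matchings.
For each such perfect matching H, let X_H = 1 if all 3 edges of H are present in G. Then P[X_H = 1] = p^{3} = (5/6)^{3} = 125/216.
By linearity of expectation: E[X] = Σ_H E[X_H] = 15 · p^{3} = 15 · 125/216 = 625/72.
Numerically: E[X] ≈ 8.6806.

E[X] = 15 · (5/6)^{3} = 625/72 ≈ 8.6806.


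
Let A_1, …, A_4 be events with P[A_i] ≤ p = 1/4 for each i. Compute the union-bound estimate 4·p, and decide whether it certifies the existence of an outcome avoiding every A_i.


Union bound: P[∪_{i=1}^{4} A_i] ≤ Σ_i P[A_i] ≤ 4·p = 4·(1/4) = 1.
Numerically: 1 ≈ 1.000.
Is 1 < 1? NO.
Since the bound 1 is ≥ 1, the union bound is uninformative here; it does NOT by itself certify existence.

4·p = 1 ≈ 1.000; existence NOT certified by the union bound.


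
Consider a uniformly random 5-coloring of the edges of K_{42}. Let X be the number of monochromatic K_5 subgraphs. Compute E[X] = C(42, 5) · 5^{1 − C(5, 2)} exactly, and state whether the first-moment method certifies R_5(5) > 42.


E[X] = C(42, 5) · 5^{1 − 10} = 850668 · 5^{−9} = 850668/1953125.
As a reduced fraction: E[X] = 850668/1953125 ≈ 0.435542.
Is E[X] < 1? YES.
Since E[X] < 1, there exists a 5-coloring of K_{42} with no monochromatic K_5; hence R_5(5) > 42.

E[X] = 850668/1953125 ≈ 0.435542; E[X] < 1, so R_5(5) > 42.


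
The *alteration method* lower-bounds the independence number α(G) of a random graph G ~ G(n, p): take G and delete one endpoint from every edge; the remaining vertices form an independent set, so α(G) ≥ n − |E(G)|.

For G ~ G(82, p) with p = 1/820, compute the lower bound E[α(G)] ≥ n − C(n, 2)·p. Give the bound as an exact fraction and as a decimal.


E[|E(G)|] = C(82, 2)·p = 3321 · (1/820) = 81/20.
E[α(G)] ≥ n − E[|E(G)|] = 82 − 81/20 = 1559/20.
Numerically: ≈ 77.950000.
(This is only a lower bound; the true E[α(G)] may be larger.)

E[α(G)] ≥ 1559/20 ≈ 77.950000.


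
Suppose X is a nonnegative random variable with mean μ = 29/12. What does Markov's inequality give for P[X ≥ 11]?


μ = E[X] = 29/12, a = 11.
Markov: P[X ≥ 11] ≤ μ/a = (29/12)/11 = 29/132.
Numerically: ≈ 0.2197.
(Since a = 11 > μ = 2.4167, the bound 29/132 is < 1 and informative.)

P[X ≥ 11] ≤ 29/132 ≈ 0.2197.


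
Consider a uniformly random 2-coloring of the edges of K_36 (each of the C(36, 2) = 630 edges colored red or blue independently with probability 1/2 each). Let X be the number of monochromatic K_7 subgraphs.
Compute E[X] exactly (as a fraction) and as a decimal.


Let X = Σ_S X_S over the C(36, 7) = 8347680 subsets S of size 7, where X_S = 1 if the K_7 on S is monochromatic.
For a fixed S, the K_7 on S has C(7, 2) = 21 edges. P[all 21 edges red] = (1/2)^21, and likewise for blue, so P[monochromatic] = 2·(1/2)^21 = 2^{1 − 21} = 1/1048576.
By linearity of expectation: E[X] = C(36, 7) · 2^{1 − 21} = 8347680 · 1/1048576 = 260865/32768.
Numerically: E[X] ≈ 7.961.

E[X] = C(36,7)·2^(1−C(7,2)) = 260865/32768 ≈ 7.961.


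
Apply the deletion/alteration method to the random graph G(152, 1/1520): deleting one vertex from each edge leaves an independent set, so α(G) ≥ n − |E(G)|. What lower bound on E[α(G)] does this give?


E[|E(G)|] = C(152, 2)·p = 11476 · (1/1520) = 151/20.
E[α(G)] ≥ n − E[|E(G)|] = 152 − 151/20 = 2889/20.
Numerically: ≈ 144.4500.
(This is only a lower bound; the true E[α(G)] may be larger.)

E[α(G)] ≥ 2889/20 ≈ 144.4500.


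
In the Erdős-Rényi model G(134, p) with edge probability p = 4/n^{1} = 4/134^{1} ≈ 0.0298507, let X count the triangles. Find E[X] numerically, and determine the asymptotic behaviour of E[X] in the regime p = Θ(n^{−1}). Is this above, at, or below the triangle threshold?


Number of potential triangles: C(134, 3) = 392084.
Each occurs with probability p³ ≈ (0.0298507)³ ≈ 2.65990165e-05.
By linearity: E[X] = C(134, 3)·p³ ≈ 392084 · 2.65990165e-05 ≈ 10.429049.
Here α = 1, so p = 4/n is exactly at the triangle threshold p ~ 1/n. Asymptotically E[X] → c³/6 = 4³/6 = 32/3 ≈ 10.666667, a bounded constant. In this regime the triangle count is asymptotically Poisson(c³/6).

E[X] ≈ 10.429049; in regime p = Θ(1/n^{1}) E[X] stays bounded (at the triangle threshold p ~ 1/n).
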